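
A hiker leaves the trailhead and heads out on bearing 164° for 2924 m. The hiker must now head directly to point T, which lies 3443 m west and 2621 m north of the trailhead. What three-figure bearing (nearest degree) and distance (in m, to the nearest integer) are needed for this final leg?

322°, 6896 m

Leg 1 (164°, 2924 m): east 2924 sin 164° = 805.96, north 2924 cos 164° = -2810.73
Current position: (805.96, -2810.73). Target: (-3443, 2621). Remaining: Δeast = -4248.96, Δnorth = 5431.73.
Bearing = atan2(-4248.96, 5431.73) mod 360° = 321.97°; distance = √((-4248.96)² + (5431.73)²) = 6896.185 m.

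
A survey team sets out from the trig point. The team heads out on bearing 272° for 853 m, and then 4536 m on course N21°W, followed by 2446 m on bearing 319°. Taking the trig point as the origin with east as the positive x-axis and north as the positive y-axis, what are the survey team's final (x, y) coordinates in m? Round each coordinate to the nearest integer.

(-4083, 6111)

Leg 1 (272°, 853 m): east 853 sin 272° = -852.48, north 853 cos 272° = 29.77
Leg 2 (N21°W, 4536 m): east 4536 sin 339° = -1625.56, north 4536 cos 339° = 4234.72
Leg 3 (319°, 2446 m): east 2446 sin 319° = -1604.72, north 2446 cos 319° = 1846.02
Summing: -4082.76 m east, 6110.51 m north → (-4083, 6111).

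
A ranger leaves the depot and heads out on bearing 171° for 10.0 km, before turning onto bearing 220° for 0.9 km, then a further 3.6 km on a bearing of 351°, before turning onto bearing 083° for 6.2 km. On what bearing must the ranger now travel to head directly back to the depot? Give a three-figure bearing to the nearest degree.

314°

Leg 1 (171°, 10.0 km): east 10.0 sin 171° = 1.56, north 10.0 cos 171° = -9.88
Leg 2 (220°, 0.9 km): east 0.9 sin 220° = -0.58, north 0.9 cos 220° = -0.69
Leg 3 (351°, 3.6 km): east 3.6 sin 351° = -0.56, north 3.6 cos 351° = 3.56
Leg 4 (083°, 6.2 km): east 6.2 sin 83° = 6.15, north 6.2 cos 83° = 0.76
Net displacement: 6.58 east, -6.26 north. Direction back to start is (-6.58, 6.26): bearing = atan2(-6.58, 6.26) mod 360° = 313.57° ≈ 314°.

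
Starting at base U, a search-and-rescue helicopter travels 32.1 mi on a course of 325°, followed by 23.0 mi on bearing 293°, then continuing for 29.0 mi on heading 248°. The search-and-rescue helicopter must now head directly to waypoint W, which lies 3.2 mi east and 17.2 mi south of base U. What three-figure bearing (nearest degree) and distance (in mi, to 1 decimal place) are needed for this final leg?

121°, 81.2 mi

Leg 1 (325°, 32.1 mi): east 32.1 sin 325° = -18.41, north 32.1 cos 325° = 26.29
Leg 2 (293°, 23.0 mi): east 23.0 sin 293° = -21.17, north 23.0 cos 293° = 8.99
Leg 3 (248°, 29.0 mi): east 29.0 sin 248° = -26.89, north 29.0 cos 248° = -10.86
Current position: (-66.47, 24.42). Target: (3.2, -17.2). Remaining: Δeast = 69.67, Δnorth = -41.62.
Bearing = atan2(69.67, -41.62) mod 360° = 120.85°; distance = √((69.67)² + (-41.62)²) = 81.155 mi.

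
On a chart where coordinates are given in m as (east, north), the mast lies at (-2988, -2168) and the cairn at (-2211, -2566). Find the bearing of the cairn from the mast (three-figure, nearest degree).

117°

Δeast = -2211 − -2988 = 777.00; Δnorth = -2566 − -2168 = -398.00.
Bearing = atan2(Δeast, Δnorth) mod 360° = 117.12° ≈ 117°.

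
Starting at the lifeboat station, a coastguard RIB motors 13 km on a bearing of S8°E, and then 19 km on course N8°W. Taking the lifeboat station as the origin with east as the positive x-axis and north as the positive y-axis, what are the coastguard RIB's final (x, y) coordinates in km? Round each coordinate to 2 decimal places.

Leg 1 (S8°E, 13 km): east 13 sin 172° = 1.81, north 13 cos 172° = -12.87
Leg 2 (N8°W, 19 km): east 19 sin 352° = -2.64, north 19 cos 352° = 18.82
Summing: -0.84 km east, 5.94 km north → (-0.84, 5.94).

(-0.84, 5.94)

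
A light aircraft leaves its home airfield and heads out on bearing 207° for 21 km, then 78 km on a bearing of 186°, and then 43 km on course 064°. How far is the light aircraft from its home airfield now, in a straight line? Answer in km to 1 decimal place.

Leg 1 (207°, 21 km): east 21 sin 207° = -9.53, north 21 cos 207° = -18.71
Leg 2 (186°, 78 km): east 78 sin 186° = -8.15, north 78 cos 186° = -77.57
Leg 3 (064°, 43 km): east 43 sin 64° = 38.65, north 43 cos 64° = 18.85
Net: 20.96 east, -77.43 north. Distance = √((20.96)² + (-77.43)²) = 80.221 km.

80.2 km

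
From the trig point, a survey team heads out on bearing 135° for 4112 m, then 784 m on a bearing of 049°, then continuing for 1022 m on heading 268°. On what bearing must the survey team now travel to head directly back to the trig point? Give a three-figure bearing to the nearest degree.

314°

Leg 1 (135°, 4112 m): east 4112 sin 135° = 2907.62, north 4112 cos 135° = -2907.62
Leg 2 (049°, 784 m): east 784 sin 49° = 591.69, north 784 cos 49° = 514.35
Leg 3 (268°, 1022 m): east 1022 sin 268° = -1021.38, north 1022 cos 268° = -35.67
Net displacement: 2477.94 east, -2428.94 north. Direction back to start is (-2477.94, 2428.94): bearing = atan2(-2477.94, 2428.94) mod 360° = 314.43° ≈ 314°.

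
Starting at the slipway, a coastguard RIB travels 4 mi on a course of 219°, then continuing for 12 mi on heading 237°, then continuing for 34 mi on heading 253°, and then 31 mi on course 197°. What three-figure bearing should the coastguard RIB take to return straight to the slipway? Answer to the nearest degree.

Leg 1 (219°, 4 mi): east 4 sin 219° = -2.52, north 4 cos 219° = -3.11
Leg 2 (237°, 12 mi): east 12 sin 237° = -10.06, north 12 cos 237° = -6.54
Leg 3 (253°, 34 mi): east 34 sin 253° = -32.51, north 34 cos 253° = -9.94
Leg 4 (197°, 31 mi): east 31 sin 197° = -9.06, north 31 cos 197° = -29.65
Net displacement: -54.16 east, -49.23 north. Direction back to start is (54.16, 49.23): bearing = atan2(54.16, 49.23) mod 360° = 47.73° ≈ 048°.

048°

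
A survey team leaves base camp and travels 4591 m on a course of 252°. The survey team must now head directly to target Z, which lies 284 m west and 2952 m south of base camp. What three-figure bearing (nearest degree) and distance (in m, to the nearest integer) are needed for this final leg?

Leg 1 (252°, 4591 m): east 4591 sin 252° = -4366.30, north 4591 cos 252° = -1418.70
Current position: (-4366.30, -1418.70). Target: (-284, -2952). Remaining: Δeast = 4082.30, Δnorth = -1533.30.
Bearing = atan2(4082.30, -1533.30) mod 360° = 110.59°; distance = √((4082.30)² + (-1533.30)²) = 4360.756 m.

111°, 4361 m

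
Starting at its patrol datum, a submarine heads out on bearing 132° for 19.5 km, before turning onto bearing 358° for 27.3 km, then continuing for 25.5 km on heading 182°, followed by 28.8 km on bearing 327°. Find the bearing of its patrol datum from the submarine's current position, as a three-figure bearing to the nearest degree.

167°

Leg 1 (132°, 19.5 km): east 19.5 sin 132° = 14.49, north 19.5 cos 132° = -13.05
Leg 2 (358°, 27.3 km): east 27.3 sin 358° = -0.95, north 27.3 cos 358° = 27.28
Leg 3 (182°, 25.5 km): east 25.5 sin 182° = -0.89, north 25.5 cos 182° = -25.48
Leg 4 (327°, 28.8 km): east 28.8 sin 327° = -15.69, north 28.8 cos 327° = 24.15
Net displacement: -3.04 east, 12.90 north. Direction back to start is (3.04, -12.90): bearing = atan2(3.04, -12.90) mod 360° = 166.76° ≈ 167°.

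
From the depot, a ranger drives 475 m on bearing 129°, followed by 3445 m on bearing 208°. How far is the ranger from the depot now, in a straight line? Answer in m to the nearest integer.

3566 m

Leg 1 (129°, 475 m): east 475 sin 129° = 369.14, north 475 cos 129° = -298.93
Leg 2 (208°, 3445 m): east 3445 sin 208° = -1617.33, north 3445 cos 208° = -3041.75
Net: -1248.19 east, -3340.68 north. Distance = √((-1248.19)² + (-3340.68)²) = 3566.247 m.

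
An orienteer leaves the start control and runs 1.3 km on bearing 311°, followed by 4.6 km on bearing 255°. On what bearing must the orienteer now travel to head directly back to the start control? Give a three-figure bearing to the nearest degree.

Leg 1 (311°, 1.3 km): east 1.3 sin 311° = -0.98, north 1.3 cos 311° = 0.85
Leg 2 (255°, 4.6 km): east 4.6 sin 255° = -4.44, north 4.6 cos 255° = -1.19
Net displacement: -5.42 east, -0.34 north. Direction back to start is (5.42, 0.34): bearing = atan2(5.42, 0.34) mod 360° = 86.44° ≈ 086°.

086°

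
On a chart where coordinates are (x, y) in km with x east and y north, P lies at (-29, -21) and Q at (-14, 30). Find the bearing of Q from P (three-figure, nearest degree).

016°

Δeast = -14 − -29 = 15.00; Δnorth = 30 − -21 = 51.00.
Bearing = atan2(Δeast, Δnorth) mod 360° = 16.39° ≈ 016°.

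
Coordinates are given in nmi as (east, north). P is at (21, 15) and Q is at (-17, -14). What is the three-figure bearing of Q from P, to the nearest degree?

233°

Δeast = -17 − 21 = -38.00; Δnorth = -14 − 15 = -29.00.
Bearing = atan2(Δeast, Δnorth) mod 360° = 232.65° ≈ 233°.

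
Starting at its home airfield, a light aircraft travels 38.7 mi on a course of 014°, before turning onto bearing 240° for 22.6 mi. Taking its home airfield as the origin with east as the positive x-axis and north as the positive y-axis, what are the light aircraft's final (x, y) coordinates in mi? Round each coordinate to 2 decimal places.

Leg 1 (014°, 38.7 mi): east 38.7 sin 14° = 9.36, north 38.7 cos 14° = 37.55
Leg 2 (240°, 22.6 mi): east 22.6 sin 240° = -19.57, north 22.6 cos 240° = -11.30
Summing: -10.21 mi east, 26.25 mi north → (-10.21, 26.25).

(-10.21, 26.25)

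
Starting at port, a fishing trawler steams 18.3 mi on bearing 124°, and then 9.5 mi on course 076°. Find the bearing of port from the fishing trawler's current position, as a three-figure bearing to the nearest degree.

Leg 1 (124°, 18.3 mi): east 18.3 sin 124° = 15.17, north 18.3 cos 124° = -10.23
Leg 2 (076°, 9.5 mi): east 9.5 sin 76° = 9.22, north 9.5 cos 76° = 2.30
Net displacement: 24.39 east, -7.93 north. Direction back to start is (-24.39, 7.93): bearing = atan2(-24.39, 7.93) mod 360° = 288.02° ≈ 288°.

288°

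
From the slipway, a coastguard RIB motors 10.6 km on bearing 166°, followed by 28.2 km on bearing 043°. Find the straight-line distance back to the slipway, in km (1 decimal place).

24.1 km

Leg 1 (166°, 10.6 km): east 10.6 sin 166° = 2.56, north 10.6 cos 166° = -10.29
Leg 2 (043°, 28.2 km): east 28.2 sin 43° = 19.23, north 28.2 cos 43° = 20.62
Net: 21.80 east, 10.34 north. Distance = √((21.80)² + (10.34)²) = 24.125 km.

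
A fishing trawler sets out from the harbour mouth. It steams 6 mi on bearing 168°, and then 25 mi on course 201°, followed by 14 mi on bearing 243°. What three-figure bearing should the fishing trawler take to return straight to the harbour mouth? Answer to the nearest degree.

Leg 1 (168°, 6 mi): east 6 sin 168° = 1.25, north 6 cos 168° = -5.87
Leg 2 (201°, 25 mi): east 25 sin 201° = -8.96, north 25 cos 201° = -23.34
Leg 3 (243°, 14 mi): east 14 sin 243° = -12.47, north 14 cos 243° = -6.36
Net displacement: -20.19 east, -35.56 north. Direction back to start is (20.19, 35.56): bearing = atan2(20.19, 35.56) mod 360° = 29.58° ≈ 030°.

030°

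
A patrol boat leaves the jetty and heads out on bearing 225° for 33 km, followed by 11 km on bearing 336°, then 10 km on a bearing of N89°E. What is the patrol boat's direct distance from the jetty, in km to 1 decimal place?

22.1 km

Leg 1 (225°, 33 km): east 33 sin 225° = -23.33, north 33 cos 225° = -23.33
Leg 2 (336°, 11 km): east 11 sin 336° = -4.47, north 11 cos 336° = 10.05
Leg 3 (N89°E, 10 km): east 10 sin 89° = 10.00, north 10 cos 89° = 0.17
Net: -17.81 east, -13.11 north. Distance = √((-17.81)² + (-13.11)²) = 22.116 km.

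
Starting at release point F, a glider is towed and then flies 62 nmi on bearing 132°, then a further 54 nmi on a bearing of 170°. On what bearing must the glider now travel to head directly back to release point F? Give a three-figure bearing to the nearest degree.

330°

Leg 1 (132°, 62 nmi): east 62 sin 132° = 46.07, north 62 cos 132° = -41.49
Leg 2 (170°, 54 nmi): east 54 sin 170° = 9.38, north 54 cos 170° = -53.18
Net displacement: 55.45 east, -94.67 north. Direction back to start is (-55.45, 94.67): bearing = atan2(-55.45, 94.67) mod 360° = 329.64° ≈ 330°.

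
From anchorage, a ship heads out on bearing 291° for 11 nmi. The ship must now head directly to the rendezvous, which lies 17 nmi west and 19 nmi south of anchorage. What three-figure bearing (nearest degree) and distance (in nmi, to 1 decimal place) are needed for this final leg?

Leg 1 (291°, 11 nmi): east 11 sin 291° = -10.27, north 11 cos 291° = 3.94
Current position: (-10.27, 3.94). Target: (-17, -19). Remaining: Δeast = -6.73, Δnorth = -22.94.
Bearing = atan2(-6.73, -22.94) mod 360° = 196.35°; distance = √((-6.73)² + (-22.94)²) = 23.909 nmi.

196°, 23.9 nmi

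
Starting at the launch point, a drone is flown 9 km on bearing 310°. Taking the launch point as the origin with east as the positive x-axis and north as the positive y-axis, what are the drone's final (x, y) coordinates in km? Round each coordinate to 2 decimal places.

(-6.89, 5.79)

Leg 1 (310°, 9 km): east 9 sin 310° = -6.89, north 9 cos 310° = 5.79
Summing: -6.89 km east, 5.79 km north → (-6.89, 5.79).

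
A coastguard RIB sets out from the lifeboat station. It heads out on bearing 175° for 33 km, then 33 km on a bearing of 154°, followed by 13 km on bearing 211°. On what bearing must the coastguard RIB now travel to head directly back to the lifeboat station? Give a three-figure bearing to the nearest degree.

Leg 1 (175°, 33 km): east 33 sin 175° = 2.88, north 33 cos 175° = -32.87
Leg 2 (154°, 33 km): east 33 sin 154° = 14.47, north 33 cos 154° = -29.66
Leg 3 (211°, 13 km): east 13 sin 211° = -6.70, north 13 cos 211° = -11.14
Net displacement: 10.65 east, -73.68 north. Direction back to start is (-10.65, 73.68): bearing = atan2(-10.65, 73.68) mod 360° = 351.78° ≈ 352°.

352°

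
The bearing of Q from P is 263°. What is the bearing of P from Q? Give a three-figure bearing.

083°

Back-bearing = 263° − 180° = 083°.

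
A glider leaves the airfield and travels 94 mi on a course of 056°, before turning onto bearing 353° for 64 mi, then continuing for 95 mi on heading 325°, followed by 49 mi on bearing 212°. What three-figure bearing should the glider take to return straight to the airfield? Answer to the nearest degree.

Leg 1 (056°, 94 mi): east 94 sin 56° = 77.93, north 94 cos 56° = 52.56
Leg 2 (353°, 64 mi): east 64 sin 353° = -7.80, north 64 cos 353° = 63.52
Leg 3 (325°, 95 mi): east 95 sin 325° = -54.49, north 95 cos 325° = 77.82
Leg 4 (212°, 49 mi): east 49 sin 212° = -25.97, north 49 cos 212° = -41.55
Net displacement: -10.33 east, 152.35 north. Direction back to start is (10.33, -152.35): bearing = atan2(10.33, -152.35) mod 360° = 176.12° ≈ 176°.

176°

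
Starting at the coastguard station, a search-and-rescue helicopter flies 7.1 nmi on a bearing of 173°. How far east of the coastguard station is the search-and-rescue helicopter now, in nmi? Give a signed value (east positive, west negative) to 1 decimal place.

0.9 nmi

Leg 1 (173°, 7.1 nmi): east 7.1 sin 173° = 0.87, north 7.1 cos 173° = -7.05
Net east component: 0.87 nmi.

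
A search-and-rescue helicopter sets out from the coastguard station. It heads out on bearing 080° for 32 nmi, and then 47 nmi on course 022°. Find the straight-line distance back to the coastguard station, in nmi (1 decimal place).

69.5 nmi

Leg 1 (080°, 32 nmi): east 32 sin 80° = 31.51, north 32 cos 80° = 5.56
Leg 2 (022°, 47 nmi): east 47 sin 22° = 17.61, north 47 cos 22° = 43.58
Net: 49.12 east, 49.13 north. Distance = √((49.12)² + (49.13)²) = 69.477 nmi.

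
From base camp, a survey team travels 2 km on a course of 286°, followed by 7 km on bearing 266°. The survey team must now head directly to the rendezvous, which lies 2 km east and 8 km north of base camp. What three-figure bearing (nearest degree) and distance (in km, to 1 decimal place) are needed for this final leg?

Leg 1 (286°, 2 km): east 2 sin 286° = -1.92, north 2 cos 286° = 0.55
Leg 2 (266°, 7 km): east 7 sin 266° = -6.98, north 7 cos 266° = -0.49
Current position: (-8.91, 0.06). Target: (2, 8). Remaining: Δeast = 10.91, Δnorth = 7.94.
Bearing = atan2(10.91, 7.94) mod 360° = 53.95°; distance = √((10.91)² + (7.94)²) = 13.488 km.

054°, 13.5 km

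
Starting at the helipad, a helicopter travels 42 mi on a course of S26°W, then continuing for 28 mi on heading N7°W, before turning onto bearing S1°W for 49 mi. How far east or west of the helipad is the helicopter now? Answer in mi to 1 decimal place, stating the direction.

22.7 mi west

Leg 1 (S26°W, 42 mi): east 42 sin 206° = -18.41, north 42 cos 206° = -37.75
Leg 2 (N7°W, 28 mi): east 28 sin 353° = -3.41, north 28 cos 353° = 27.79
Leg 3 (S1°W, 49 mi): east 49 sin 181° = -0.86, north 49 cos 181° = -48.99
Net east component: -22.68 mi.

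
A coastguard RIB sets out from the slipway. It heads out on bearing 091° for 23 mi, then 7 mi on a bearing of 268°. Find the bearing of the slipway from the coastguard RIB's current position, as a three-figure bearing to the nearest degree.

272°

Leg 1 (091°, 23 mi): east 23 sin 91° = 23.00, north 23 cos 91° = -0.40
Leg 2 (268°, 7 mi): east 7 sin 268° = -7.00, north 7 cos 268° = -0.24
Net displacement: 16.00 east, -0.65 north. Direction back to start is (-16.00, 0.65): bearing = atan2(-16.00, 0.65) mod 360° = 272.31° ≈ 272°.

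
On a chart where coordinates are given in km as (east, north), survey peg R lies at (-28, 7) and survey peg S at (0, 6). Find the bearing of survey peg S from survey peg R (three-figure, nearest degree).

092°

Δeast = 0 − -28 = 28.00; Δnorth = 6 − 7 = -1.00.
Bearing = atan2(Δeast, Δnorth) mod 360° = 92.05° ≈ 092°.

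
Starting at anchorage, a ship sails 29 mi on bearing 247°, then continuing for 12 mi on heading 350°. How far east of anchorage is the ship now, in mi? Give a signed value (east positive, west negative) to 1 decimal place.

-28.8 mi

Leg 1 (247°, 29 mi): east 29 sin 247° = -26.69, north 29 cos 247° = -11.33
Leg 2 (350°, 12 mi): east 12 sin 350° = -2.08, north 12 cos 350° = 11.82
Net east component: -28.78 mi.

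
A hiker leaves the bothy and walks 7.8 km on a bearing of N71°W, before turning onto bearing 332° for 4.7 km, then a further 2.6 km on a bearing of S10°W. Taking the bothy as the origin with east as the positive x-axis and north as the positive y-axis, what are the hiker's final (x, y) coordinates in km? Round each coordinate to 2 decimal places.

Leg 1 (N71°W, 7.8 km): east 7.8 sin 289° = -7.38, north 7.8 cos 289° = 2.54
Leg 2 (332°, 4.7 km): east 4.7 sin 332° = -2.21, north 4.7 cos 332° = 4.15
Leg 3 (S10°W, 2.6 km): east 2.6 sin 190° = -0.45, north 2.6 cos 190° = -2.56
Summing: -10.03 km east, 4.13 km north → (-10.03, 4.13).

(-10.03, 4.13)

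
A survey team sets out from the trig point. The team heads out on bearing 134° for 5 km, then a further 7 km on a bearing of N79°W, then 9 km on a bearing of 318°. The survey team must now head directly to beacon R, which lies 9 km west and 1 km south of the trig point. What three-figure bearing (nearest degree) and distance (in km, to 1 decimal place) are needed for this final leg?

Leg 1 (134°, 5 km): east 5 sin 134° = 3.60, north 5 cos 134° = -3.47
Leg 2 (N79°W, 7 km): east 7 sin 281° = -6.87, north 7 cos 281° = 1.34
Leg 3 (318°, 9 km): east 9 sin 318° = -6.02, north 9 cos 318° = 6.69
Current position: (-9.30, 4.55). Target: (-9, -1). Remaining: Δeast = 0.30, Δnorth = -5.55.
Bearing = atan2(0.30, -5.55) mod 360° = 176.94°; distance = √((0.30)² + (-5.55)²) = 5.559 km.

177°, 5.6 km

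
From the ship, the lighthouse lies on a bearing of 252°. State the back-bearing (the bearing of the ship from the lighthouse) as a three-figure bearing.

072°

Back-bearing = 252° − 180° = 072°.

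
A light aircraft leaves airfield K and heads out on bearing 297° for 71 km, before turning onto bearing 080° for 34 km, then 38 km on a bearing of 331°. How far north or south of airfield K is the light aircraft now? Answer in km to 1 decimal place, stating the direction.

71.4 km north

Leg 1 (297°, 71 km): east 71 sin 297° = -63.26, north 71 cos 297° = 32.23
Leg 2 (080°, 34 km): east 34 sin 80° = 33.48, north 34 cos 80° = 5.90
Leg 3 (331°, 38 km): east 38 sin 331° = -18.42, north 38 cos 331° = 33.24
Net north component: 71.37 km.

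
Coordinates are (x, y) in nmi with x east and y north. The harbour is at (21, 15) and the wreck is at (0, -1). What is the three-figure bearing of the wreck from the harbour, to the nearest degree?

Δeast = 0 − 21 = -21.00; Δnorth = -1 − 15 = -16.00.
Bearing = atan2(Δeast, Δnorth) mod 360° = 232.70° ≈ 233°.

233°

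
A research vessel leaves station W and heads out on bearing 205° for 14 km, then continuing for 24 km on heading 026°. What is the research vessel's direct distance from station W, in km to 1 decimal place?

10.0 km

Leg 1 (205°, 14 km): east 14 sin 205° = -5.92, north 14 cos 205° = -12.69
Leg 2 (026°, 24 km): east 24 sin 26° = 10.52, north 24 cos 26° = 21.57
Net: 4.60 east, 8.88 north. Distance = √((4.60)² + (8.88)²) = 10.005 km.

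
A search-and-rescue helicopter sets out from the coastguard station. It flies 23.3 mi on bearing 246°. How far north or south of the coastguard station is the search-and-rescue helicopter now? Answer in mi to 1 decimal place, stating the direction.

Leg 1 (246°, 23.3 mi): east 23.3 sin 246° = -21.29, north 23.3 cos 246° = -9.48
Net north component: -9.48 mi.

9.5 mi south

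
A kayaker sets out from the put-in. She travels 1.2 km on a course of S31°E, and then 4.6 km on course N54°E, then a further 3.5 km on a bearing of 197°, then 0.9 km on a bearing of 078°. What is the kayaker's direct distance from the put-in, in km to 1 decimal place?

4.5 km

Leg 1 (S31°E, 1.2 km): east 1.2 sin 149° = 0.62, north 1.2 cos 149° = -1.03
Leg 2 (N54°E, 4.6 km): east 4.6 sin 54° = 3.72, north 4.6 cos 54° = 2.70
Leg 3 (197°, 3.5 km): east 3.5 sin 197° = -1.02, north 3.5 cos 197° = -3.35
Leg 4 (078°, 0.9 km): east 0.9 sin 78° = 0.88, north 0.9 cos 78° = 0.19
Net: 4.20 east, -1.48 north. Distance = √((4.20)² + (-1.48)²) = 4.451 km.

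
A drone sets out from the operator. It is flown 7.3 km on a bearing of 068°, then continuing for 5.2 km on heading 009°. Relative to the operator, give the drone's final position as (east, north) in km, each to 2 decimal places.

(7.58, 7.87)

Leg 1 (068°, 7.3 km): east 7.3 sin 68° = 6.77, north 7.3 cos 68° = 2.73
Leg 2 (009°, 5.2 km): east 5.2 sin 9° = 0.81, north 5.2 cos 9° = 5.14
Summing: 7.58 km east, 7.87 km north → (7.58, 7.87).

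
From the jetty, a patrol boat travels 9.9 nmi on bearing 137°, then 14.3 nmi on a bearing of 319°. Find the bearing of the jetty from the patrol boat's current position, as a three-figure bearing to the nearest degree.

143°

Leg 1 (137°, 9.9 nmi): east 9.9 sin 137° = 6.75, north 9.9 cos 137° = -7.24
Leg 2 (319°, 14.3 nmi): east 14.3 sin 319° = -9.38, north 14.3 cos 319° = 10.79
Net displacement: -2.63 east, 3.55 north. Direction back to start is (2.63, -3.55): bearing = atan2(2.63, -3.55) mod 360° = 143.48° ≈ 143°.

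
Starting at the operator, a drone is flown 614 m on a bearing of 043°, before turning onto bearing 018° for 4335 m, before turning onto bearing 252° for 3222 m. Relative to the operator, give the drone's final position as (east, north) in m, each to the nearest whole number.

Leg 1 (043°, 614 m): east 614 sin 43° = 418.75, north 614 cos 43° = 449.05
Leg 2 (018°, 4335 m): east 4335 sin 18° = 1339.59, north 4335 cos 18° = 4122.83
Leg 3 (252°, 3222 m): east 3222 sin 252° = -3064.30, north 3222 cos 252° = -995.65
Summing: -1305.97 m east, 3576.23 m north → (-1306, 3576).

(-1306, 3576)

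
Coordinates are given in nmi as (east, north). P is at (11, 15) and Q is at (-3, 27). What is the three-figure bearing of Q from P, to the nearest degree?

Δeast = -3 − 11 = -14.00; Δnorth = 27 − 15 = 12.00.
Bearing = atan2(Δeast, Δnorth) mod 360° = 310.60° ≈ 311°.

311°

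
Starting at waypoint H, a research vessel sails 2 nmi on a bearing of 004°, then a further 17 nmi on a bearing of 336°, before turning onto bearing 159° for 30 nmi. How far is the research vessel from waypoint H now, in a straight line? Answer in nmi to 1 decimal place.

Leg 1 (004°, 2 nmi): east 2 sin 4° = 0.14, north 2 cos 4° = 2.00
Leg 2 (336°, 17 nmi): east 17 sin 336° = -6.91, north 17 cos 336° = 15.53
Leg 3 (159°, 30 nmi): east 30 sin 159° = 10.75, north 30 cos 159° = -28.01
Net: 3.98 east, -10.48 north. Distance = √((3.98)² + (-10.48)²) = 11.211 nmi.

11.2 nmi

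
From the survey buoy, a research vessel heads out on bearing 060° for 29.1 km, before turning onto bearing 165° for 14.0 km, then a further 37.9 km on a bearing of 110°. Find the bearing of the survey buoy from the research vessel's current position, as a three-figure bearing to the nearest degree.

280°

Leg 1 (060°, 29.1 km): east 29.1 sin 60° = 25.20, north 29.1 cos 60° = 14.55
Leg 2 (165°, 14.0 km): east 14.0 sin 165° = 3.62, north 14.0 cos 165° = -13.52
Leg 3 (110°, 37.9 km): east 37.9 sin 110° = 35.61, north 37.9 cos 110° = -12.96
Net displacement: 64.44 east, -11.94 north. Direction back to start is (-64.44, 11.94): bearing = atan2(-64.44, 11.94) mod 360° = 280.49° ≈ 280°.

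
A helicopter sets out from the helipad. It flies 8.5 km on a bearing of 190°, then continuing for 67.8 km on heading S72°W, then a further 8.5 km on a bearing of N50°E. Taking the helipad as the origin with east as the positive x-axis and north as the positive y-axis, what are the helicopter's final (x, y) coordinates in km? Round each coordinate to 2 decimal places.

Leg 1 (190°, 8.5 km): east 8.5 sin 190° = -1.48, north 8.5 cos 190° = -8.37
Leg 2 (S72°W, 67.8 km): east 67.8 sin 252° = -64.48, north 67.8 cos 252° = -20.95
Leg 3 (N50°E, 8.5 km): east 8.5 sin 50° = 6.51, north 8.5 cos 50° = 5.46
Summing: -59.45 km east, -23.86 km north → (-59.45, -23.86).

(-59.45, -23.86)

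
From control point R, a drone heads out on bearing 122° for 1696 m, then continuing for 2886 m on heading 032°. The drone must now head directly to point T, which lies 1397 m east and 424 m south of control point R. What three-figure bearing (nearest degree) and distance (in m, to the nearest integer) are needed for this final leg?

Leg 1 (122°, 1696 m): east 1696 sin 122° = 1438.29, north 1696 cos 122° = -898.74
Leg 2 (032°, 2886 m): east 2886 sin 32° = 1529.35, north 2886 cos 32° = 2447.47
Current position: (2967.64, 1548.72). Target: (1397, -424). Remaining: Δeast = -1570.64, Δnorth = -1972.72.
Bearing = atan2(-1570.64, -1972.72) mod 360° = 218.53°; distance = √((-1570.64)² + (-1972.72)²) = 2521.614 m.

219°, 2522 m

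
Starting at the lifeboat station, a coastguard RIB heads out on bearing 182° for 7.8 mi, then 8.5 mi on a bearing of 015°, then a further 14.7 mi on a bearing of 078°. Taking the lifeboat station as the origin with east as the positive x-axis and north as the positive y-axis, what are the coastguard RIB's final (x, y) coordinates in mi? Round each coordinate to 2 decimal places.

Leg 1 (182°, 7.8 mi): east 7.8 sin 182° = -0.27, north 7.8 cos 182° = -7.80
Leg 2 (015°, 8.5 mi): east 8.5 sin 15° = 2.20, north 8.5 cos 15° = 8.21
Leg 3 (078°, 14.7 mi): east 14.7 sin 78° = 14.38, north 14.7 cos 78° = 3.06
Summing: 16.31 mi east, 3.47 mi north → (16.31, 3.47).

(16.31, 3.47)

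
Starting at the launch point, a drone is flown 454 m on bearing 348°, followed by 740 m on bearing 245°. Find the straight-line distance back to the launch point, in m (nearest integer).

Leg 1 (348°, 454 m): east 454 sin 348° = -94.39, north 454 cos 348° = 444.08
Leg 2 (245°, 740 m): east 740 sin 245° = -670.67, north 740 cos 245° = -312.74
Net: -765.06 east, 131.34 north. Distance = √((-765.06)² + (131.34)²) = 776.252 m.

776 m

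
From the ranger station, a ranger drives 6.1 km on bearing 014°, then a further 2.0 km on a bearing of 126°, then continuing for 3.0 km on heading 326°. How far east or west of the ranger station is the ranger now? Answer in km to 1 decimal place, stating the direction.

Leg 1 (014°, 6.1 km): east 6.1 sin 14° = 1.48, north 6.1 cos 14° = 5.92
Leg 2 (126°, 2.0 km): east 2.0 sin 126° = 1.62, north 2.0 cos 126° = -1.18
Leg 3 (326°, 3.0 km): east 3.0 sin 326° = -1.68, north 3.0 cos 326° = 2.49
Net east component: 1.42 km.

1.4 km east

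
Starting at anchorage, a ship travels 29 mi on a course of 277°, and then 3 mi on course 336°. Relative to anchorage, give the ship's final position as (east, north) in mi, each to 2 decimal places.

(-30.00, 6.27)

Leg 1 (277°, 29 mi): east 29 sin 277° = -28.78, north 29 cos 277° = 3.53
Leg 2 (336°, 3 mi): east 3 sin 336° = -1.22, north 3 cos 336° = 2.74
Summing: -30.00 mi east, 6.27 mi north → (-30.00, 6.27).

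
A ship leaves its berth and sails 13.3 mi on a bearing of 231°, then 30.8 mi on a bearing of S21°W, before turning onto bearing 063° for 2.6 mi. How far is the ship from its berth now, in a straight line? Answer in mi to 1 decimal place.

Leg 1 (231°, 13.3 mi): east 13.3 sin 231° = -10.34, north 13.3 cos 231° = -8.37
Leg 2 (S21°W, 30.8 mi): east 30.8 sin 201° = -11.04, north 30.8 cos 201° = -28.75
Leg 3 (063°, 2.6 mi): east 2.6 sin 63° = 2.32, north 2.6 cos 63° = 1.18
Net: -19.06 east, -35.94 north. Distance = √((-19.06)² + (-35.94)²) = 40.683 mi.

40.7 mi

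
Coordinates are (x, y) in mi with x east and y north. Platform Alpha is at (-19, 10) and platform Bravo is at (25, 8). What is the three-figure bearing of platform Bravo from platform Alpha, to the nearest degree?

Δeast = 25 − -19 = 44.00; Δnorth = 8 − 10 = -2.00.
Bearing = atan2(Δeast, Δnorth) mod 360° = 92.60° ≈ 093°.

093°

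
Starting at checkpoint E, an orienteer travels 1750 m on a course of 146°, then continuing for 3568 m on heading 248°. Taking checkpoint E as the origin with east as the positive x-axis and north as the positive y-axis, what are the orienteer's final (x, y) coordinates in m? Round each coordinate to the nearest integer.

(-2330, -2787)

Leg 1 (146°, 1750 m): east 1750 sin 146° = 978.59, north 1750 cos 146° = -1450.82
Leg 2 (248°, 3568 m): east 3568 sin 248° = -3308.19, north 3568 cos 248° = -1336.60
Summing: -2329.60 m east, -2787.41 m north → (-2330, -2787).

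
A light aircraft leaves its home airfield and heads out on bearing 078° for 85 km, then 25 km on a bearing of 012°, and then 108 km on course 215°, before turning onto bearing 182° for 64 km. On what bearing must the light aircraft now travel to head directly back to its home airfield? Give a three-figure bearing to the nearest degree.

348°

Leg 1 (078°, 85 km): east 85 sin 78° = 83.14, north 85 cos 78° = 17.67
Leg 2 (012°, 25 km): east 25 sin 12° = 5.20, north 25 cos 12° = 24.45
Leg 3 (215°, 108 km): east 108 sin 215° = -61.95, north 108 cos 215° = -88.47
Leg 4 (182°, 64 km): east 64 sin 182° = -2.23, north 64 cos 182° = -63.96
Net displacement: 24.16 east, -110.30 north. Direction back to start is (-24.16, 110.30): bearing = atan2(-24.16, 110.30) mod 360° = 347.65° ≈ 348°.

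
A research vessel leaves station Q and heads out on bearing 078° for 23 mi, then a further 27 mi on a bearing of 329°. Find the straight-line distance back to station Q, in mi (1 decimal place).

29.2 mi

Leg 1 (078°, 23 mi): east 23 sin 78° = 22.50, north 23 cos 78° = 4.78
Leg 2 (329°, 27 mi): east 27 sin 329° = -13.91, north 27 cos 329° = 23.14
Net: 8.59 east, 27.93 north. Distance = √((8.59)² + (27.93)²) = 29.217 mi.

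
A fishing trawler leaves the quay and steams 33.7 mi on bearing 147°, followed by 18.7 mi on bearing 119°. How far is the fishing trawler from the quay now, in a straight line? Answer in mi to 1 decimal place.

51.0 mi

Leg 1 (147°, 33.7 mi): east 33.7 sin 147° = 18.35, north 33.7 cos 147° = -28.26
Leg 2 (119°, 18.7 mi): east 18.7 sin 119° = 16.36, north 18.7 cos 119° = -9.07
Net: 34.71 east, -37.33 north. Distance = √((34.71)² + (-37.33)²) = 50.973 mi.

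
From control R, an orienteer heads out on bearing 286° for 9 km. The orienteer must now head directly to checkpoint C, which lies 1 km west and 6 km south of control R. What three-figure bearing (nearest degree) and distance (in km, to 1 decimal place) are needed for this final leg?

138°, 11.4 km

Leg 1 (286°, 9 km): east 9 sin 286° = -8.65, north 9 cos 286° = 2.48
Current position: (-8.65, 2.48). Target: (-1, -6). Remaining: Δeast = 7.65, Δnorth = -8.48.
Bearing = atan2(7.65, -8.48) mod 360° = 137.94°; distance = √((7.65)² + (-8.48)²) = 11.422 km.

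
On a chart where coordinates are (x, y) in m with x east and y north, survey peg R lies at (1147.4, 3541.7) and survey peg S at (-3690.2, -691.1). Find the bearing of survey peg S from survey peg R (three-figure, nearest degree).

Δeast = -3690.2 − 1147.4 = -4837.60; Δnorth = -691.1 − 3541.7 = -4232.80.
Bearing = atan2(Δeast, Δnorth) mod 360° = 228.81° ≈ 229°.

229°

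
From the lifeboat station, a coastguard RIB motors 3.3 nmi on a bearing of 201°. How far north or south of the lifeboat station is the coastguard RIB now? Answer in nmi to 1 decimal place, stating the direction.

3.1 nmi south

Leg 1 (201°, 3.3 nmi): east 3.3 sin 201° = -1.18, north 3.3 cos 201° = -3.08
Net north component: -3.08 nmi.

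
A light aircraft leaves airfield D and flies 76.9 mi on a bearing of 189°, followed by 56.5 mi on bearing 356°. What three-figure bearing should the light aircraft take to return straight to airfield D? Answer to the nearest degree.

039°

Leg 1 (189°, 76.9 mi): east 76.9 sin 189° = -12.03, north 76.9 cos 189° = -75.95
Leg 2 (356°, 56.5 mi): east 56.5 sin 356° = -3.94, north 56.5 cos 356° = 56.36
Net displacement: -15.97 east, -19.59 north. Direction back to start is (15.97, 19.59): bearing = atan2(15.97, 19.59) mod 360° = 39.19° ≈ 039°.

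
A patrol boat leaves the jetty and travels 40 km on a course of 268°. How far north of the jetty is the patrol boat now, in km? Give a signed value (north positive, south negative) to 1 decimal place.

Leg 1 (268°, 40 km): east 40 sin 268° = -39.98, north 40 cos 268° = -1.40
Net north component: -1.40 km.

-1.4 km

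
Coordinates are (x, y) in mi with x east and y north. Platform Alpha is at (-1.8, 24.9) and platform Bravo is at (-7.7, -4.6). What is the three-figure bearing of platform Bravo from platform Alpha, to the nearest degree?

Δeast = -7.7 − -1.8 = -5.90; Δnorth = -4.6 − 24.9 = -29.50.
Bearing = atan2(Δeast, Δnorth) mod 360° = 191.31° ≈ 191°.

191°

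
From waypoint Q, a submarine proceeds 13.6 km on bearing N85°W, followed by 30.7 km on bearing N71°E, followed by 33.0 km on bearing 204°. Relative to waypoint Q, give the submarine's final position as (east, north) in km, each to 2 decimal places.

Leg 1 (N85°W, 13.6 km): east 13.6 sin 275° = -13.55, north 13.6 cos 275° = 1.19
Leg 2 (N71°E, 30.7 km): east 30.7 sin 71° = 29.03, north 30.7 cos 71° = 9.99
Leg 3 (204°, 33.0 km): east 33.0 sin 204° = -13.42, north 33.0 cos 204° = -30.15
Summing: 2.06 km east, -18.97 km north → (2.06, -18.97).

(2.06, -18.97)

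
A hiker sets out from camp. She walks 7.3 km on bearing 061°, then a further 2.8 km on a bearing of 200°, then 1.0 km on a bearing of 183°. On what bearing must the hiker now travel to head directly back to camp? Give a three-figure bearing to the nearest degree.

Leg 1 (061°, 7.3 km): east 7.3 sin 61° = 6.38, north 7.3 cos 61° = 3.54
Leg 2 (200°, 2.8 km): east 2.8 sin 200° = -0.96, north 2.8 cos 200° = -2.63
Leg 3 (183°, 1.0 km): east 1.0 sin 183° = -0.05, north 1.0 cos 183° = -1.00
Net displacement: 5.37 east, -0.09 north. Direction back to start is (-5.37, 0.09): bearing = atan2(-5.37, 0.09) mod 360° = 270.97° ≈ 271°.

271°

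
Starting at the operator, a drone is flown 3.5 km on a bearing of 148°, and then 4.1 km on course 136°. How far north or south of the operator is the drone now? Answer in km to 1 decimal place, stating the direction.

Leg 1 (148°, 3.5 km): east 3.5 sin 148° = 1.85, north 3.5 cos 148° = -2.97
Leg 2 (136°, 4.1 km): east 4.1 sin 136° = 2.85, north 4.1 cos 136° = -2.95
Net north component: -5.92 km.

5.9 km south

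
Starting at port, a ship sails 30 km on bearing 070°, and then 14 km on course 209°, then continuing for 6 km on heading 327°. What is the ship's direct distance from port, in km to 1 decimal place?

18.4 km

Leg 1 (070°, 30 km): east 30 sin 70° = 28.19, north 30 cos 70° = 10.26
Leg 2 (209°, 14 km): east 14 sin 209° = -6.79, north 14 cos 209° = -12.24
Leg 3 (327°, 6 km): east 6 sin 327° = -3.27, north 6 cos 327° = 5.03
Net: 18.14 east, 3.05 north. Distance = √((18.14)² + (3.05)²) = 18.390 km.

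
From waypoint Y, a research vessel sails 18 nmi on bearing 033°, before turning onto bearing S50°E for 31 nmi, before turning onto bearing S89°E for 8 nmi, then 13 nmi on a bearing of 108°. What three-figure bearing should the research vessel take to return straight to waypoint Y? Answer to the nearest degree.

279°

Leg 1 (033°, 18 nmi): east 18 sin 33° = 9.80, north 18 cos 33° = 15.10
Leg 2 (S50°E, 31 nmi): east 31 sin 130° = 23.75, north 31 cos 130° = -19.93
Leg 3 (S89°E, 8 nmi): east 8 sin 91° = 8.00, north 8 cos 91° = -0.14
Leg 4 (108°, 13 nmi): east 13 sin 108° = 12.36, north 13 cos 108° = -4.02
Net displacement: 53.91 east, -8.99 north. Direction back to start is (-53.91, 8.99): bearing = atan2(-53.91, 8.99) mod 360° = 279.46° ≈ 279°.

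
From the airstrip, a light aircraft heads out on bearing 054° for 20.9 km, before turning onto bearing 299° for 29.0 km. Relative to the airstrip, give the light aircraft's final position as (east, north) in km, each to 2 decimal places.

(-8.46, 26.34)

Leg 1 (054°, 20.9 km): east 20.9 sin 54° = 16.91, north 20.9 cos 54° = 12.28
Leg 2 (299°, 29.0 km): east 29.0 sin 299° = -25.36, north 29.0 cos 299° = 14.06
Summing: -8.46 km east, 26.34 km north → (-8.46, 26.34).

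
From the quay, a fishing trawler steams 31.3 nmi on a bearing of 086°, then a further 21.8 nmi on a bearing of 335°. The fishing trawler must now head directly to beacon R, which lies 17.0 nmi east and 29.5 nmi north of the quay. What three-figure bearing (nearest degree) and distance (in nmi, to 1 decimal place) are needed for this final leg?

326°, 9.1 nmi

Leg 1 (086°, 31.3 nmi): east 31.3 sin 86° = 31.22, north 31.3 cos 86° = 2.18
Leg 2 (335°, 21.8 nmi): east 21.8 sin 335° = -9.21, north 21.8 cos 335° = 19.76
Current position: (22.01, 21.94). Target: (17.0, 29.5). Remaining: Δeast = -5.01, Δnorth = 7.56.
Bearing = atan2(-5.01, 7.56) mod 360° = 326.46°; distance = √((-5.01)² + (7.56)²) = 9.069 nmi.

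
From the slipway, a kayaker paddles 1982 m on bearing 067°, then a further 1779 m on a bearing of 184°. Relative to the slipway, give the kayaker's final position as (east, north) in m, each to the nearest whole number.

Leg 1 (067°, 1982 m): east 1982 sin 67° = 1824.44, north 1982 cos 67° = 774.43
Leg 2 (184°, 1779 m): east 1779 sin 184° = -124.10, north 1779 cos 184° = -1774.67
Summing: 1700.34 m east, -1000.24 m north → (1700, -1000).

(1700, -1000)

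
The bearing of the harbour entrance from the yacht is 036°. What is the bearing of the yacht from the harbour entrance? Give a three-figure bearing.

216°

Back-bearing = 036° + 180° = 216°.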